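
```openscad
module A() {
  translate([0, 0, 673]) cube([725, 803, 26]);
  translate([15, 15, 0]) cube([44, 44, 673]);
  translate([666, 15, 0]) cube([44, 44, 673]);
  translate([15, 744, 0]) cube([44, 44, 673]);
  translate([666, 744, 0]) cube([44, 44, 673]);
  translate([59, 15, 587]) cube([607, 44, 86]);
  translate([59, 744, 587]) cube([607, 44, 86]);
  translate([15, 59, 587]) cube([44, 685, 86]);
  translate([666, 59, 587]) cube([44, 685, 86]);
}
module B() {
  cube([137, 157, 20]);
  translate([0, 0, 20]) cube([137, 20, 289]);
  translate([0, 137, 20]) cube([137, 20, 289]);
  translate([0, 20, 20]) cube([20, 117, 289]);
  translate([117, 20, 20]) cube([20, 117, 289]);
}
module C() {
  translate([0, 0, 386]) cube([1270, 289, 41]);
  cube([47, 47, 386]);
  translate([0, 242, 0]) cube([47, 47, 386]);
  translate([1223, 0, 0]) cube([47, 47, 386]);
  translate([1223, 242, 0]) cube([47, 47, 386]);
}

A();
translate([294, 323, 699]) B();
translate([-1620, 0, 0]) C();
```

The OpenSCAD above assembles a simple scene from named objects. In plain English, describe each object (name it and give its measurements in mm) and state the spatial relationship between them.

A is a table with a 725×803 mm rectangular top, 26 mm thick, top surface at z = 699 mm, supported by four 44×44 mm square legs, each inset 15 mm from the nearest pair of top edges, running from the floor. Four apron rails, 44 mm thick and 86 mm tall, run between adjacent legs with their top edges flush with the underside of the top and their outer faces flush with the legs' outer faces.

B is an open storage box with external size 137×157×309 mm and wall thickness 20 mm (the base is also 20 mm thick). The base covers the whole footprint; the four walls stand on the base, with the y-facing walls full-width and the x-facing walls fitting between their inner faces.

C is a bench: a 1270×289 mm seat slab, 41 mm thick, top at z = 427 mm, on four 47×47 mm square legs flush with the seat corners and standing on z = 0.

The open box is on top of the table, centred. The bench is on the floor beside the table on its −x side.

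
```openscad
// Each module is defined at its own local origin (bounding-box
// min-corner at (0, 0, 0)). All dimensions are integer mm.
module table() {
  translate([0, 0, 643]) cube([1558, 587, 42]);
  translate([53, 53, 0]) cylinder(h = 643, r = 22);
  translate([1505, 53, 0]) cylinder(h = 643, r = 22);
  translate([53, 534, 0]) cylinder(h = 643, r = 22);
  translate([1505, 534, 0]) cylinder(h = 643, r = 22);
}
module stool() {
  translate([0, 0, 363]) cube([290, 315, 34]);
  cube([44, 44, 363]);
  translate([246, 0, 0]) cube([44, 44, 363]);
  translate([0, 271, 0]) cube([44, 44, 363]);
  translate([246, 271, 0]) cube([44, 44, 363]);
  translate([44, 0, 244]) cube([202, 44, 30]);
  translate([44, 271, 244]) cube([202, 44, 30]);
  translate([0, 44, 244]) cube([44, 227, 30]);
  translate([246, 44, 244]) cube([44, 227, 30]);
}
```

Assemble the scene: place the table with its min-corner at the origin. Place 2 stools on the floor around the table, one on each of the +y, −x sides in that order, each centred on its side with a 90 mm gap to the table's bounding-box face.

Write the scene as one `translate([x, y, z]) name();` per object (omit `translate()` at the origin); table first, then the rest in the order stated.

table();
translate([634, 677, 0]) stool();
translate([-380, 136, 0]) stool();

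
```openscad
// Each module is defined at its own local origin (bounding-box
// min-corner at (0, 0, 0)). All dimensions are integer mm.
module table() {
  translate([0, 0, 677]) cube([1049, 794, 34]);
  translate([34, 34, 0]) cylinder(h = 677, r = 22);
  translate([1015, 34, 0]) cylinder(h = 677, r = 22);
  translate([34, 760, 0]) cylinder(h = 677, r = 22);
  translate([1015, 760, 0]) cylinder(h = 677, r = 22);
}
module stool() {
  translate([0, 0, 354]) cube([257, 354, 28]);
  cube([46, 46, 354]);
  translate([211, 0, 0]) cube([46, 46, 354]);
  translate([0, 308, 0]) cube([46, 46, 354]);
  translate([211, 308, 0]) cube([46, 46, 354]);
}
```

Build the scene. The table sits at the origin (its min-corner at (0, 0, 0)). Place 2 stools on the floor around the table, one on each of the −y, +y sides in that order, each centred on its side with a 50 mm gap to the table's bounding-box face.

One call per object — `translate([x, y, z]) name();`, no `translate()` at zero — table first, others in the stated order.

table();
translate([396, -404, 0]) stool();
translate([396, 844, 0]) stool();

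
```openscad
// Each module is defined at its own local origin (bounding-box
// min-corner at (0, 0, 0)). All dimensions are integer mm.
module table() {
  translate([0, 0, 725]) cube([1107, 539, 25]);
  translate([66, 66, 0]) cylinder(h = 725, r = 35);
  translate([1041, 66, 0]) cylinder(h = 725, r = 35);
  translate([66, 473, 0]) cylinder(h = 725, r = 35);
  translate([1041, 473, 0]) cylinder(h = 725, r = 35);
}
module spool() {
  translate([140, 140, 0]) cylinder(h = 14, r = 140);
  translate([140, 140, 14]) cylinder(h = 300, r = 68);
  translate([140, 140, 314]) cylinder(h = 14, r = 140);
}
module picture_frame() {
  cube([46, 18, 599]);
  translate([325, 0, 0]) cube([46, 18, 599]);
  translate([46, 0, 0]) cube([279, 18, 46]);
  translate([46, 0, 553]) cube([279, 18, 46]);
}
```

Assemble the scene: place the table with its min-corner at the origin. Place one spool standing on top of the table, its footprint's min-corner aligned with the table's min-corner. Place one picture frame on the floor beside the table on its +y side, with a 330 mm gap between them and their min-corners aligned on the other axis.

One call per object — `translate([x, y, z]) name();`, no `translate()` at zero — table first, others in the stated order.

table();
translate([0, 0, 750]) spool();
translate([0, 869, 0]) picture_frame();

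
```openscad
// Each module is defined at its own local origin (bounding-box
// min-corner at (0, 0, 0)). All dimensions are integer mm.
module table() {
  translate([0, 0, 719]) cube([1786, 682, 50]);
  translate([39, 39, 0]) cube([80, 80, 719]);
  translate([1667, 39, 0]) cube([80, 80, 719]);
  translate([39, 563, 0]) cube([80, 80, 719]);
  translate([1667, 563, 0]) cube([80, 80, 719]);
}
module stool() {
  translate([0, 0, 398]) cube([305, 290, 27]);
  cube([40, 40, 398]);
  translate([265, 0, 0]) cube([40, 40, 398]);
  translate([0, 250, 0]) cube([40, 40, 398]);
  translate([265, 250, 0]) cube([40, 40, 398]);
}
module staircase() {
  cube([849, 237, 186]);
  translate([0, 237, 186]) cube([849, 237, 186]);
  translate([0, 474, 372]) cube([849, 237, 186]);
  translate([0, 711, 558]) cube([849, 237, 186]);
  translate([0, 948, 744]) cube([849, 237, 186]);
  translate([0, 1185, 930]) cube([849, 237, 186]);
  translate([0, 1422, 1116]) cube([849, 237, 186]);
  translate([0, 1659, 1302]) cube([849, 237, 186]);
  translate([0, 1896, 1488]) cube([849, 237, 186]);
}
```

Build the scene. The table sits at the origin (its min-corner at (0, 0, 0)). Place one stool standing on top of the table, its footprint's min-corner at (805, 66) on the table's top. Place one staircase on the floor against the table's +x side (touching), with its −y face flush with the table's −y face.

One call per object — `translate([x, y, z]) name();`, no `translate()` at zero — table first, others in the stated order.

table();
translate([805, 66, 769]) stool();
translate([1786, 0, 0]) staircase();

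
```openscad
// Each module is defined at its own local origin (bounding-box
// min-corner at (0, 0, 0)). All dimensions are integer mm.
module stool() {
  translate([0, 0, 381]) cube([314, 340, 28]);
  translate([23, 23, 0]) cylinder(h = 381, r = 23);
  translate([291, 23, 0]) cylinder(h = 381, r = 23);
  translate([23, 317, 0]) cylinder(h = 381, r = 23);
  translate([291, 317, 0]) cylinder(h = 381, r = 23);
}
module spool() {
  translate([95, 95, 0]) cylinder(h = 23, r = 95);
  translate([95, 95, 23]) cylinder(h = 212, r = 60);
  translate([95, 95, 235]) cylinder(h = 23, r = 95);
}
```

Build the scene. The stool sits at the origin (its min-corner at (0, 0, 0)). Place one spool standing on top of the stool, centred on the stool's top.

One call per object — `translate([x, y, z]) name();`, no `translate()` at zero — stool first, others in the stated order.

stool();
translate([62, 75, 409]) spool();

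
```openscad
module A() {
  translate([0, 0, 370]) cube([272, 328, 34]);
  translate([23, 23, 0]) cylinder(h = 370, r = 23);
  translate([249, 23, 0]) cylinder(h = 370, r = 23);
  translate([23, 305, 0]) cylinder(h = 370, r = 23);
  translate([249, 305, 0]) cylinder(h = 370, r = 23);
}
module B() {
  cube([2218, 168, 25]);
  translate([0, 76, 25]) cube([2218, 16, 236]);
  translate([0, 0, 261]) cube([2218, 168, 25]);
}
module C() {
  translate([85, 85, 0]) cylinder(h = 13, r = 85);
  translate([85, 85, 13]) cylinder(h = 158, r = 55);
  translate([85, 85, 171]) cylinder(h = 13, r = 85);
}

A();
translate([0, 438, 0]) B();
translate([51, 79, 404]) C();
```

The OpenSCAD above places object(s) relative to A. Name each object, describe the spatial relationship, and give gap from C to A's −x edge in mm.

A is a stool. B is an I-beam. C is a spool. The I-beam is on the floor beside the stool on its +y side. The spool is on top of the stool, centred. The gap from the spool to the stool's −x edge is 51 mm.

The spool's min-x is at 51; the stool's min-x is 0; gap = 51 mm.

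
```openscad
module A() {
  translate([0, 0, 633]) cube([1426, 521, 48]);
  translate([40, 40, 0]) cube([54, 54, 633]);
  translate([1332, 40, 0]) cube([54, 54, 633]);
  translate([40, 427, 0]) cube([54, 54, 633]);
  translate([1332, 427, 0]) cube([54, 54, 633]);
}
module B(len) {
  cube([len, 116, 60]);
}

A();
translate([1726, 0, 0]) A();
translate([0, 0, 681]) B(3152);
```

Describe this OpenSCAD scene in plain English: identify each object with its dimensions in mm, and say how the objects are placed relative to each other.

A is a table with a 1426×521 mm rectangular top, 48 mm thick, top surface at z = 681 mm, supported by four 54×54 mm square legs, each inset 40 mm from the nearest pair of top edges, running from the floor.

B is a rectangular beam 3152 mm long (x), 116 mm deep (y), 60 mm thick (z).

The beam spans the tops of two tables placed 300 mm apart, resting at z = 681 mm.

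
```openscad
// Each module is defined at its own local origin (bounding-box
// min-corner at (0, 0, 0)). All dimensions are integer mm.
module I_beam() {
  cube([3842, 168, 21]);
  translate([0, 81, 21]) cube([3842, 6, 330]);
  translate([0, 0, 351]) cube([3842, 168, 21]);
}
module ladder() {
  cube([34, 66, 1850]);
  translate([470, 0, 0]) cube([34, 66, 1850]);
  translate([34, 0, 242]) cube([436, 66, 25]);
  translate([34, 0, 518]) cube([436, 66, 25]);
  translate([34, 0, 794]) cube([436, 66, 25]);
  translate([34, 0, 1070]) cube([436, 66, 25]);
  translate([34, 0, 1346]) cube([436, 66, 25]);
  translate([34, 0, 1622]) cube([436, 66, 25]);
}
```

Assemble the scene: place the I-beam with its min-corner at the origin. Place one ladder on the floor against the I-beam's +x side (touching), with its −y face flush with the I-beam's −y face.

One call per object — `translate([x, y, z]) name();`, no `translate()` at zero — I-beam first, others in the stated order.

I_beam();
translate([3842, 0, 0]) ladder();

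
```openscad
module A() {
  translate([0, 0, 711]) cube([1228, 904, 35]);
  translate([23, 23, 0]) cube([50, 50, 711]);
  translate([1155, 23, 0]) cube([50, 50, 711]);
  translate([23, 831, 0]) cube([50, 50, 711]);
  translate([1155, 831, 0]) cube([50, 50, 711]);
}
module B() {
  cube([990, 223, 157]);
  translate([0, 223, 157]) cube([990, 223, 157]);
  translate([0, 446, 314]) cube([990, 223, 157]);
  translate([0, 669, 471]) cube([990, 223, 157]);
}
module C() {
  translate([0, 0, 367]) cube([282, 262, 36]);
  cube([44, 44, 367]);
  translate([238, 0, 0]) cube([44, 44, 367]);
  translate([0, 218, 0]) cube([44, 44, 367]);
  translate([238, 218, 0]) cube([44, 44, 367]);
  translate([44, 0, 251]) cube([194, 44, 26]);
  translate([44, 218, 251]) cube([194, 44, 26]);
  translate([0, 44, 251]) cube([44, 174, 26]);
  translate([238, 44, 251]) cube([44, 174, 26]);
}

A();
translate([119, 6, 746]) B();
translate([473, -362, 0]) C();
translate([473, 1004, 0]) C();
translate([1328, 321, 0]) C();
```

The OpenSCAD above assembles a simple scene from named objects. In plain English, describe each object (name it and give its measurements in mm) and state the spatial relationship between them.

A is a table with a 1228×904 mm rectangular top, 35 mm thick, top surface at z = 746 mm, supported by four 50×50 mm square legs, each inset 23 mm from the nearest pair of top edges, running from the floor.

B is a straight staircase of 4 solid steps. Each step is 990 mm wide (x), 223 mm deep (y, the going) and 157 mm tall (the rise). The first step rests on the floor; each subsequent step sits one going further in +y and one rise higher in +z, directly behind and above the previous step with no overlap.

C is a four-legged stool. The seat is 282×262 mm, 36 mm thick, top at z = 403 mm. It stands on four square legs, each 44×44 mm in cross-section, from z = 0 to the seat underside, each flush with a corner of the seat. Four stretchers, 44 mm wide and 26 mm tall, connect adjacent legs with their undersides at z = 251 mm, each running between the inner faces of the legs it joins and aligned with the legs' outer faces on the other axis.

The staircase is on top of the table, centred. Three stools sit around the table at the −y, +y, +x sides.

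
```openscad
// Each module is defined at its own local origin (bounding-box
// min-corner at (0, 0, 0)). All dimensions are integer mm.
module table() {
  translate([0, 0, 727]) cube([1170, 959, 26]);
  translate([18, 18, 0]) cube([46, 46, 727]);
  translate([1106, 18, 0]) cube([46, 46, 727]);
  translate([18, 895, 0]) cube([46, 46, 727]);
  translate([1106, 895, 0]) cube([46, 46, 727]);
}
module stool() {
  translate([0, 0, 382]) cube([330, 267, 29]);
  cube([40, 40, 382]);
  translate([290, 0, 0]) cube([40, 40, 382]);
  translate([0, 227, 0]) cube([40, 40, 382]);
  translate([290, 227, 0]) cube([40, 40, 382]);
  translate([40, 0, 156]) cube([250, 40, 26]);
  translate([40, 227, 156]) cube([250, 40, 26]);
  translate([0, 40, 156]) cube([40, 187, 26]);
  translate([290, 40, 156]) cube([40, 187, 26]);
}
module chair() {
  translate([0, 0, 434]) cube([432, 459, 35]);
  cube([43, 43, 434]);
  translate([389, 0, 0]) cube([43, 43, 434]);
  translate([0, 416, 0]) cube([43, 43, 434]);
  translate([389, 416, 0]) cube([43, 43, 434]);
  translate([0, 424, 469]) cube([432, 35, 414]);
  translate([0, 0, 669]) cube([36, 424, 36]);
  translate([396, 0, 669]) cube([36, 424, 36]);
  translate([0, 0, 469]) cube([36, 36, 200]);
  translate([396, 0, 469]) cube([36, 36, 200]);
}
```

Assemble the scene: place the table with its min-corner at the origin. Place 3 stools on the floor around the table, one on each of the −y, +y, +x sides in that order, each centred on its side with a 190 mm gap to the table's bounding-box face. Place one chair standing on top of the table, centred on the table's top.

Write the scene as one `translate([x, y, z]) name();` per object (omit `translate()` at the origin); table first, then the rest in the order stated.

table();
translate([420, -457, 0]) stool();
translate([420, 1149, 0]) stool();
translate([1360, 346, 0]) stool();
translate([369, 250, 753]) chair();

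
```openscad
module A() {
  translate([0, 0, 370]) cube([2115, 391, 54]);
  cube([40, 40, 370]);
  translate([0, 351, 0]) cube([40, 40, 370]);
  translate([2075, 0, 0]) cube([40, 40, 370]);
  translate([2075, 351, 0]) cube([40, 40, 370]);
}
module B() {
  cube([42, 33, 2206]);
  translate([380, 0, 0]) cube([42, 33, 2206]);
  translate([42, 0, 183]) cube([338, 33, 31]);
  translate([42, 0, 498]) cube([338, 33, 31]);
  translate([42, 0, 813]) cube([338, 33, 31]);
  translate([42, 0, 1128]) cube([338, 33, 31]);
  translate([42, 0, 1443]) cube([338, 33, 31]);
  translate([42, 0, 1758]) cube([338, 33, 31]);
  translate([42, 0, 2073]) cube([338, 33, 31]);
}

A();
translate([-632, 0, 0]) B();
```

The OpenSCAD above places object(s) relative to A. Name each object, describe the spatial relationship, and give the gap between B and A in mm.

A is a bench. B is a ladder. The ladder is on the floor beside the bench on its −x side. The gap between the ladder and the bench is 210 mm.

The ladder's nearest face is 210 mm from the bench's −x face.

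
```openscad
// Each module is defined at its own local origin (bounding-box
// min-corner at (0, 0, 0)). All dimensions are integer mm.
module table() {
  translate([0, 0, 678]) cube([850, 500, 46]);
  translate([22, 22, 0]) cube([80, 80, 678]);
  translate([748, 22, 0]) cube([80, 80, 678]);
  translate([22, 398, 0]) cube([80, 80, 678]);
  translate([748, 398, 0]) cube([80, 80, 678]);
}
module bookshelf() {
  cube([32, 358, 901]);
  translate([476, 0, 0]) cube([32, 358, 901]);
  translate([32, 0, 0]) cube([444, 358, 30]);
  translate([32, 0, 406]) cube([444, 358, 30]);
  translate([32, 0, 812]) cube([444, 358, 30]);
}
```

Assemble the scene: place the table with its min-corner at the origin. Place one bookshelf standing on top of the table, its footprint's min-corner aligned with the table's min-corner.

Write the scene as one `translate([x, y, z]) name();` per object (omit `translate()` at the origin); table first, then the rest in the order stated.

table();
translate([0, 0, 724]) bookshelf();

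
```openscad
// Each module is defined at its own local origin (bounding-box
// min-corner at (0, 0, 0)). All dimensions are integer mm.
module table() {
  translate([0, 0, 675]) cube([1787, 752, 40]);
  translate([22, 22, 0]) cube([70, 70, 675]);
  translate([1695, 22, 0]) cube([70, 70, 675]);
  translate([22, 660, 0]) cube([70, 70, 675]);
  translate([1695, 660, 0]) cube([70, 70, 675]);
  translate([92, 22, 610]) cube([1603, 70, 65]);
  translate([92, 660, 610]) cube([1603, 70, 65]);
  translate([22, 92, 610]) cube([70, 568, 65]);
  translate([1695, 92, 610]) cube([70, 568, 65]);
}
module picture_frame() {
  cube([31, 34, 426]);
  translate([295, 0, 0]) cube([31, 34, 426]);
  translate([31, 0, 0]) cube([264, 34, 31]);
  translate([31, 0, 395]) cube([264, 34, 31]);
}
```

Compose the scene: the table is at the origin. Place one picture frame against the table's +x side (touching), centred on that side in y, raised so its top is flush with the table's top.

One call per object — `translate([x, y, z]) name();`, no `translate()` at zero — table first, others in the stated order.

table();
translate([1787, 359, 289]) picture_frame();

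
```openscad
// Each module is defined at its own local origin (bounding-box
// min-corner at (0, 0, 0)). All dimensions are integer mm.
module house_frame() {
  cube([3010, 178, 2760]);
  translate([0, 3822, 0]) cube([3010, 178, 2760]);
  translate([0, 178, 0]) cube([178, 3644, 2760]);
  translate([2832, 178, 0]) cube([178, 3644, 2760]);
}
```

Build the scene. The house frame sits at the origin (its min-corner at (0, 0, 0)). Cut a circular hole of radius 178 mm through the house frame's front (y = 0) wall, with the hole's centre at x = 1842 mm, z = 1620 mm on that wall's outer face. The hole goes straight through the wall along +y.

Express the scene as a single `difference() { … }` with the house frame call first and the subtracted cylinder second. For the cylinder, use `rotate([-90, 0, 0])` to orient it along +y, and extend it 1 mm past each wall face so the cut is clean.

difference() {
  house_frame();
  translate([1842, -1, 1620]) rotate([-90, 0, 0]) cylinder(h = 180, r = 178);
}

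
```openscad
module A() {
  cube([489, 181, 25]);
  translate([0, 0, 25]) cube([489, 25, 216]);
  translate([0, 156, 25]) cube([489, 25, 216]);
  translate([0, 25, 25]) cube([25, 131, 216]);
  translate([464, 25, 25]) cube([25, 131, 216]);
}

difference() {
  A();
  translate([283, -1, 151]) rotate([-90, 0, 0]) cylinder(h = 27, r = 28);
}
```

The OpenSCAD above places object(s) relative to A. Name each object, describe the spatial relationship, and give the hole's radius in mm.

A is an open box. The open box has a circular hole through its front wall. The hole's radius is 28 mm.

The subtracted cylinder has r = 28 mm.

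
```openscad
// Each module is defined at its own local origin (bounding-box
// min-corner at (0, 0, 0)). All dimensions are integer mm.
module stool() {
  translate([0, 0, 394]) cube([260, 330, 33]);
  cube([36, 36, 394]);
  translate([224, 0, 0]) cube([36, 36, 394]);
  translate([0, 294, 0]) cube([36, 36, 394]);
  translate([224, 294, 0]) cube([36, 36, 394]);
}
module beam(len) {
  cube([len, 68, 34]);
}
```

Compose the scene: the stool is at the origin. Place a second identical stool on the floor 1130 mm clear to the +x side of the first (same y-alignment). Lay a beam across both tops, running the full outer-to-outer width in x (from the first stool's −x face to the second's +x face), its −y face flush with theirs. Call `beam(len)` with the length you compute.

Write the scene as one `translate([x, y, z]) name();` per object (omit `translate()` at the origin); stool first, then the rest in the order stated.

stool();
translate([1390, 0, 0]) stool();
translate([0, 0, 427]) beam(1650);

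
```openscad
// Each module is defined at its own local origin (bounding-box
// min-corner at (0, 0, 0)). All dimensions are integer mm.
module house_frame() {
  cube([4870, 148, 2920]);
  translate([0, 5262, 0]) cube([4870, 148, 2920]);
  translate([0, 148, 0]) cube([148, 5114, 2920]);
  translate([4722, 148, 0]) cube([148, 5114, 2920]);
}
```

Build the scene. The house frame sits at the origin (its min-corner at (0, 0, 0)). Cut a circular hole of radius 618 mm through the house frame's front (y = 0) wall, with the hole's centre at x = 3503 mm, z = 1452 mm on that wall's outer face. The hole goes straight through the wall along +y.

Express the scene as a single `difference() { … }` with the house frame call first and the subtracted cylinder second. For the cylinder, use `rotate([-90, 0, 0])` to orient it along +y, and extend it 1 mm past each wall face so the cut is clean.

difference() {
  house_frame();
  translate([3503, -1, 1452]) rotate([-90, 0, 0]) cylinder(h = 150, r = 618);
}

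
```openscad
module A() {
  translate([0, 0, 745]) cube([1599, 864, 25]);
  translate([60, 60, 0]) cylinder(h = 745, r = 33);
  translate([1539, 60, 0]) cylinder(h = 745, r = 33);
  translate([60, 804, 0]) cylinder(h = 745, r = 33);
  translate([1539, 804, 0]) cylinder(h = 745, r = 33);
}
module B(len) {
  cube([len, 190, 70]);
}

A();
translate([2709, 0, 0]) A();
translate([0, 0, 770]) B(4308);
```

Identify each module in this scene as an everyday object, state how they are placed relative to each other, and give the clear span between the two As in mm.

Second table starts at x = 2709; first ends at x = 1599; clear span = 2709 − 1599 = 1110 mm.

A is a table. B is a beam. A beam spans the tops of two tables. The clear span between the two tables is 1110 mm.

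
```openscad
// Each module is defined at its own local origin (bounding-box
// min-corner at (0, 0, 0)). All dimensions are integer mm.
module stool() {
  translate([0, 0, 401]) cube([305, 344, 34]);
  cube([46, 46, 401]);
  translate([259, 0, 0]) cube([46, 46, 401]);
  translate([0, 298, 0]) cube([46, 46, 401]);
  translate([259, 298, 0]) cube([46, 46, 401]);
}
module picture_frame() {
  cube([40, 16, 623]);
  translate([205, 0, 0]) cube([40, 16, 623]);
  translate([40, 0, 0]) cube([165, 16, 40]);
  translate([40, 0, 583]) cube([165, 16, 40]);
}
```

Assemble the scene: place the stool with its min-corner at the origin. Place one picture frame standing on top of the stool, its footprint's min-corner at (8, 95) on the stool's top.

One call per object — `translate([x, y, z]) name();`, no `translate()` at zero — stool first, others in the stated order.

stool();
translate([8, 95, 435]) picture_frame();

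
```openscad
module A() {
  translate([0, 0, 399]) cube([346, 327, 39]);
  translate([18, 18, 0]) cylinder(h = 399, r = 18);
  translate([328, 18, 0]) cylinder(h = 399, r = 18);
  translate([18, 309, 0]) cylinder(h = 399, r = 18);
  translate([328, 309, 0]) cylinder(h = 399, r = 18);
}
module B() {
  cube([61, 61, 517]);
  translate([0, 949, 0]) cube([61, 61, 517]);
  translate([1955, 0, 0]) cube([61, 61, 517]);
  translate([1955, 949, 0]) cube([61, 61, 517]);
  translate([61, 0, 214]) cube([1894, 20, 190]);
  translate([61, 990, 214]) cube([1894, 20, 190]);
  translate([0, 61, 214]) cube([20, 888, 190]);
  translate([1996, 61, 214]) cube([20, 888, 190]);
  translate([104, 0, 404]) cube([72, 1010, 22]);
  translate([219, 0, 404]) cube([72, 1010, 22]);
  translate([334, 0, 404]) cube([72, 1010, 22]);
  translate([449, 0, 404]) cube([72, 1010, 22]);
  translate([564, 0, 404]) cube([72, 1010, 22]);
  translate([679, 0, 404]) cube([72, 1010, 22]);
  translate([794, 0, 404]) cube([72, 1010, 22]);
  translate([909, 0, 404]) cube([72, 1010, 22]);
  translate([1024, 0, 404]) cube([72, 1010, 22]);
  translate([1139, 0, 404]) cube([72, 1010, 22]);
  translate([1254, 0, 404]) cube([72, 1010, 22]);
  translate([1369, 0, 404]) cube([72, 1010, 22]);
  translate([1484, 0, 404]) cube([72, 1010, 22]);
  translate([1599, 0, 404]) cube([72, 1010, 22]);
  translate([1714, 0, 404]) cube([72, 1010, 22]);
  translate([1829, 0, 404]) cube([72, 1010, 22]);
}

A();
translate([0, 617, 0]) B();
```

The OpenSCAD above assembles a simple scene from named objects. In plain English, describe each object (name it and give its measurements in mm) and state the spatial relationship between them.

A is a four-legged stool. The seat is a 346×327×39 mm slab whose top surface is at z = 438 mm; four round legs, each 36 mm in diameter, run from the floor (z = 0) to the underside of the seat, each leg's axis is inset half a diameter from the nearest pair of seat edges (so the leg's bounding box is flush with the corner).

B is a bed frame 2016 mm long (x) by 1010 mm wide (y). Four 61×61 mm corner posts, 517 mm tall, at the corners of the footprint. Four rails of 20 mm thickness and 190 mm height run between adjacent posts with their undersides at z = 214 mm, their outer faces flush with the outside of the frame (the two x-running rails run between the posts' inner faces; the two y-running rails run between the posts' inner faces). 16 slats, each 72 mm wide (x) and 22 mm thick, lie across the top of the two x-running rails, running the full 1010 mm width of the frame in y; the slats are evenly spaced along x between the inner faces of the end posts with equal gaps (rounded down to the nearest mm) at the −x end and between each pair — any rounding remainder accumulates at the +x end.

The bed frame is on the floor beside the stool on its +y side.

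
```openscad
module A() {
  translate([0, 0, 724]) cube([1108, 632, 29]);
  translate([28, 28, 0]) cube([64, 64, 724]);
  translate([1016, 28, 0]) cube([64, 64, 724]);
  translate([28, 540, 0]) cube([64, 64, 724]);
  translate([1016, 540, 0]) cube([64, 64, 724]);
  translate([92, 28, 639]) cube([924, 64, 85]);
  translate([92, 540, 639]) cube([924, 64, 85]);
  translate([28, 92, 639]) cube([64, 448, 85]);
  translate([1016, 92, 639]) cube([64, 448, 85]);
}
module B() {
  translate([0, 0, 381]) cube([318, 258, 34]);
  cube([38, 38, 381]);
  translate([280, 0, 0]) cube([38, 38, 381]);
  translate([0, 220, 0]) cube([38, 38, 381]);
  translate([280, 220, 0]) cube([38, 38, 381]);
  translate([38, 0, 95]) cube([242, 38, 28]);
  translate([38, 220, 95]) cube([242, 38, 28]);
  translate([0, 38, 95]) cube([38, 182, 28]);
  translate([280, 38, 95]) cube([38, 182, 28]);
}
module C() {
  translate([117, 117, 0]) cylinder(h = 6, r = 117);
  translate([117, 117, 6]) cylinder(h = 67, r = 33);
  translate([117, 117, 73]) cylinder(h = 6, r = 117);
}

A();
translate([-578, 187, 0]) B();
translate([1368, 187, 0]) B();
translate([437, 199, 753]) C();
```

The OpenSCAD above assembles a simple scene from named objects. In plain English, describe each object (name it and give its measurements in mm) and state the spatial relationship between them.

A is a table with a 1108×632 mm rectangular top, 29 mm thick, top surface at z = 753 mm, supported by four 64×64 mm square legs, each inset 28 mm from the nearest pair of top edges, running from the floor. Four apron rails, 64 mm thick and 85 mm tall, run between adjacent legs with their top edges flush with the underside of the top and their outer faces flush with the legs' outer faces.

B is a four-legged stool. The seat is 318×258 mm, 34 mm thick, top at z = 415 mm. It stands on four square legs, each 38×38 mm in cross-section, from z = 0 to the seat underside, each flush with a corner of the seat. Four stretchers, 38 mm wide and 28 mm tall, connect adjacent legs with their undersides at z = 95 mm, each running between the inner faces of the legs it joins and aligned with the legs' outer faces on the other axis.

C is a spool: two coaxial disc flanges of radius 117 mm and thickness 6 mm, joined by a core cylinder of radius 33 mm and height 67 mm. The lower flange rests on z = 0 and the three cylinders share a vertical axis.

Two stools sit around the table at the −x, +x sides. The spool is on top of the table, centred.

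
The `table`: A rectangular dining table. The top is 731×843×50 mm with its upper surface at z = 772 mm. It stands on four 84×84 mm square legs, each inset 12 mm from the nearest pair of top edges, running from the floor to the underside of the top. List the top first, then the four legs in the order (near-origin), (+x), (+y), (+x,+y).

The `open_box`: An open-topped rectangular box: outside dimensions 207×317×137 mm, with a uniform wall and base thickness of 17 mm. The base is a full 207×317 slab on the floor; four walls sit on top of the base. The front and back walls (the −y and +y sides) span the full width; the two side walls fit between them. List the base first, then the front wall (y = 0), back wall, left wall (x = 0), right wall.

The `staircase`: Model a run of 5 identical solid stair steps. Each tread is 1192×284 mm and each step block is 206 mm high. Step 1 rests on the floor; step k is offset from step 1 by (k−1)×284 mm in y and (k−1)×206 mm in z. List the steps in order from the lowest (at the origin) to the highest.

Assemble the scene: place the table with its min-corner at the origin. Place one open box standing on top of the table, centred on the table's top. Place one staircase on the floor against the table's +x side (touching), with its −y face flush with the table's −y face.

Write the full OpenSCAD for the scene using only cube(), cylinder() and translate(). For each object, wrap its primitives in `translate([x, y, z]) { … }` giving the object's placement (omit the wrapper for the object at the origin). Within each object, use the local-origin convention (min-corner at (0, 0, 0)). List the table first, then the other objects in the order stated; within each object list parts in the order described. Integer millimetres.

translate([0, 0, 722]) cube([731, 843, 50]);
translate([12, 12, 0]) cube([84, 84, 722]);
translate([635, 12, 0]) cube([84, 84, 722]);
translate([12, 747, 0]) cube([84, 84, 722]);
translate([635, 747, 0]) cube([84, 84, 722]);
translate([262, 263, 772]) {
  cube([207, 317, 17]);
  translate([0, 0, 17]) cube([207, 17, 120]);
  translate([0, 300, 17]) cube([207, 17, 120]);
  translate([0, 17, 17]) cube([17, 283, 120]);
  translate([190, 17, 17]) cube([17, 283, 120]);
}
translate([731, 0, 0]) {
  cube([1192, 284, 206]);
  translate([0, 284, 206]) cube([1192, 284, 206]);
  translate([0, 568, 412]) cube([1192, 284, 206]);
  translate([0, 852, 618]) cube([1192, 284, 206]);
  translate([0, 1136, 824]) cube([1192, 284, 206]);
}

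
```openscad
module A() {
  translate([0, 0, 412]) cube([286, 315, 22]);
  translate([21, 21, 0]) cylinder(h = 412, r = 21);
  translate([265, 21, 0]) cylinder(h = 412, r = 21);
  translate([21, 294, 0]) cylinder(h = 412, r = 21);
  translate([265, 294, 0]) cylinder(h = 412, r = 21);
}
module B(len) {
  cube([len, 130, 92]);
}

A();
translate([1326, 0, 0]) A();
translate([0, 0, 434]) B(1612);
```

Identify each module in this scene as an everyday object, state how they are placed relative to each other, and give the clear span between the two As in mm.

Second stool starts at x = 1326; first ends at x = 286; clear span = 1326 − 286 = 1040 mm.

A is a stool. B is a beam. A beam spans the tops of two stools. The clear span between the two stools is 1040 mm.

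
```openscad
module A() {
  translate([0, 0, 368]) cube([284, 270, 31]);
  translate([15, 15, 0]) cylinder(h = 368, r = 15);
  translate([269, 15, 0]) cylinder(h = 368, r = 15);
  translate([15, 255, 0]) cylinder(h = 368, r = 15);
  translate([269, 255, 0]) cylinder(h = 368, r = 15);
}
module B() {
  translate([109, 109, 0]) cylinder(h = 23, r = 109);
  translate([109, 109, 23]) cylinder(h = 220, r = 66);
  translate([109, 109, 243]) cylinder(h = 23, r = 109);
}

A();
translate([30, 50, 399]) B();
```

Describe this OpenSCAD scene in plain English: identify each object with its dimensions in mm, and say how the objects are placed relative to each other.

A is a four-legged stool. The seat is a 284×270×31 mm slab whose top surface is at z = 399 mm; four round legs, each 30 mm in diameter, run from the floor (z = 0) to the underside of the seat, each leg's axis is inset half a diameter from the nearest pair of seat edges (so the leg's bounding box is flush with the corner).

B is a spool: two coaxial disc flanges of radius 109 mm and thickness 23 mm, joined by a core cylinder of radius 66 mm and height 220 mm. The lower flange rests on z = 0 and the three cylinders share a vertical axis.

The spool is on top of the stool.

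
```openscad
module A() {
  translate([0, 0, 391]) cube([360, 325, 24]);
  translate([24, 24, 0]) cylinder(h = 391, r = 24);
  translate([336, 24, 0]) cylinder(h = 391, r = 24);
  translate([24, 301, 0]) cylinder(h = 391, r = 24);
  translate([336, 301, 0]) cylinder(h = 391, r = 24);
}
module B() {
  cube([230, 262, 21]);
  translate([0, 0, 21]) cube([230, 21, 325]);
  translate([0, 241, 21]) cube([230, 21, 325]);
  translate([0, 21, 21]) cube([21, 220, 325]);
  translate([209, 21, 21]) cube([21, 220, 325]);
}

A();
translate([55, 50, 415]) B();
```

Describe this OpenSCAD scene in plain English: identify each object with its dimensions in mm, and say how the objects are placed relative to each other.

A is a four-legged stool. The seat is a 360×325×24 mm slab whose top surface is at z = 415 mm; four round legs, each 48 mm in diameter, run from the floor (z = 0) to the underside of the seat, each leg's axis is inset half a diameter from the nearest pair of seat edges (so the leg's bounding box is flush with the corner).

B is an open-topped rectangular box: outside dimensions 230×262×346 mm, with a uniform wall and base thickness of 21 mm. The base is a full 230×262 slab on the floor; four walls sit on top of the base. The front and back walls (the −y and +y sides) span the full width; the two side walls fit between them.

The open box is on top of the stool.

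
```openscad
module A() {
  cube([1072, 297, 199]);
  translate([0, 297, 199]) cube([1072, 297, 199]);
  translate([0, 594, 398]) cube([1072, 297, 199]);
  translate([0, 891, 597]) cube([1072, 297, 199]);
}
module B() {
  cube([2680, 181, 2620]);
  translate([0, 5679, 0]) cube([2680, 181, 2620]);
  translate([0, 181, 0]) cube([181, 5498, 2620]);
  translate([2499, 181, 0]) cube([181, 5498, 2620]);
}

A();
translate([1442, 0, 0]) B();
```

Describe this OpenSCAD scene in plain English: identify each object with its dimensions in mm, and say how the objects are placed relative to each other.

A is a run of 4 identical solid stair steps. Each tread is 1072×297 mm and each step block is 199 mm high. Step 1 rests on the floor; step k is offset from step 1 by (k−1)×297 mm in y and (k−1)×199 mm in z.

B is a box-shaped house frame (walls only): outside footprint 2680×5860 mm, wall height 2620 mm, wall thickness 181 mm. The two y-facing walls run the full x-width; the two x-facing walls fit between the inner faces of the y-facing walls.

The house frame is on the floor beside the staircase on its +x side.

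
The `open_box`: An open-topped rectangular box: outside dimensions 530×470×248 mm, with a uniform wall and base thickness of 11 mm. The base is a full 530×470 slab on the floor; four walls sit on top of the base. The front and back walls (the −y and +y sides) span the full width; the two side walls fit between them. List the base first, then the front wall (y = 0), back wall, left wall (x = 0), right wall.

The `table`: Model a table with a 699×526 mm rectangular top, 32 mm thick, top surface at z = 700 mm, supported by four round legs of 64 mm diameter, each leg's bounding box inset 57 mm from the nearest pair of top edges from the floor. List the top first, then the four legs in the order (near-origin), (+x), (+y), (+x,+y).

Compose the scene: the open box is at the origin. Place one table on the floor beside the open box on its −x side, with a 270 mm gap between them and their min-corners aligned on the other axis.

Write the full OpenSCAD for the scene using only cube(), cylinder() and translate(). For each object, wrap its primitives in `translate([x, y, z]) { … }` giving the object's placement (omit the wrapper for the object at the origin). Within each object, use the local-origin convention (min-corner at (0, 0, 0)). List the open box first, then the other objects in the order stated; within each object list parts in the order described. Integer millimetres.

cube([530, 470, 11]);
translate([0, 0, 11]) cube([530, 11, 237]);
translate([0, 459, 11]) cube([530, 11, 237]);
translate([0, 11, 11]) cube([11, 448, 237]);
translate([519, 11, 11]) cube([11, 448, 237]);
translate([-969, 0, 0]) {
  translate([0, 0, 668]) cube([699, 526, 32]);
  translate([89, 89, 0]) cylinder(h = 668, r = 32);
  translate([610, 89, 0]) cylinder(h = 668, r = 32);
  translate([89, 437, 0]) cylinder(h = 668, r = 32);
  translate([610, 437, 0]) cylinder(h = 668, r = 32);
}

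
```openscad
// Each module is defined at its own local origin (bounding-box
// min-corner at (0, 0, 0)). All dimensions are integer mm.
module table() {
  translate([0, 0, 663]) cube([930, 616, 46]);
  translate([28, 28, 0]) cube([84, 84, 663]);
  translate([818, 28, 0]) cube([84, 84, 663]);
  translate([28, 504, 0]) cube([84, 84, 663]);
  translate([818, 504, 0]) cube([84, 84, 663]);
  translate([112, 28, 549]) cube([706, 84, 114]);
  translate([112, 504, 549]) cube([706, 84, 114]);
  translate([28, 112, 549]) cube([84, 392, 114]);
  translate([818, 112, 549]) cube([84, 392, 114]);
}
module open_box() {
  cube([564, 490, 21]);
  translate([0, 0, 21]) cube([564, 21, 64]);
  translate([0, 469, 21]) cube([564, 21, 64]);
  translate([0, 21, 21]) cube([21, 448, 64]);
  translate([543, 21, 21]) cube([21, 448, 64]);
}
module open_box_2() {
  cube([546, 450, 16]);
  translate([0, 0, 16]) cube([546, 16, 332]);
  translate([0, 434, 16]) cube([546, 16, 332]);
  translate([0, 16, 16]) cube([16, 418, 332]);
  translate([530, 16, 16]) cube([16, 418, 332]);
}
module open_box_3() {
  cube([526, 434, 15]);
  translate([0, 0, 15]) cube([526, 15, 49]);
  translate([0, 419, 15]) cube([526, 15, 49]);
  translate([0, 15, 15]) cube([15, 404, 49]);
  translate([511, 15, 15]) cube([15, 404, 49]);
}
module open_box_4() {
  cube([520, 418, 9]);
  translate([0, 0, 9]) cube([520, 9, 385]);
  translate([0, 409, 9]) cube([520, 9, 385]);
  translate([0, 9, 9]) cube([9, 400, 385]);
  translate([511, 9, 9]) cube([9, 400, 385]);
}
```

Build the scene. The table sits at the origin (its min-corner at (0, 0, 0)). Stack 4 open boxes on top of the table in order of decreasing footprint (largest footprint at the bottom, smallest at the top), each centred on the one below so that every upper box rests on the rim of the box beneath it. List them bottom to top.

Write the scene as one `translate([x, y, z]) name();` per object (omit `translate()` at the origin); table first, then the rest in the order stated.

table();
translate([183, 63, 709]) open_box();
translate([192, 83, 794]) open_box_2();
translate([202, 91, 1142]) open_box_3();
translate([205, 99, 1206]) open_box_4();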